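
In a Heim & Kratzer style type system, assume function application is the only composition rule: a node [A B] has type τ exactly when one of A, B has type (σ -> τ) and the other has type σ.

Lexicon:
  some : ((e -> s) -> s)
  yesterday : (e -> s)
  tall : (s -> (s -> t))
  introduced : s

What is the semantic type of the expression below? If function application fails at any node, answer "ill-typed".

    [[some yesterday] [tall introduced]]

t

[some yesterday] — some of type ((e -> s) -> s) combines with yesterday of type (e -> s): type s.
[tall introduced] — tall of type (s -> (s -> t)) combines with introduced of type s: type (s -> t).
[[some yesterday] [tall introduced]] — [tall introduced] of type (s -> t) combines with [some yesterday] of type s: type t.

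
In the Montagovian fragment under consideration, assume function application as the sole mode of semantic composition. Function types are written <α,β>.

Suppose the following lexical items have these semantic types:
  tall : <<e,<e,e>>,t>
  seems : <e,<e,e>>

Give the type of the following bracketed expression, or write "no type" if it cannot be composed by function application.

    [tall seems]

[tall seems] — tall of type <<e,<e,e>>,t> combines with seems of type <e,<e,e>>: type t.

t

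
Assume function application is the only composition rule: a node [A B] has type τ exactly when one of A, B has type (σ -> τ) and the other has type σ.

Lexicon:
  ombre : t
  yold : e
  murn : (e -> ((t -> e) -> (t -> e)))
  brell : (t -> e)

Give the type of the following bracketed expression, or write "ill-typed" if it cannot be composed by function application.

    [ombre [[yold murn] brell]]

[yold murn] — murn of type (e -> ((t -> e) -> (t -> e))) combines with yold of type e: type ((t -> e) -> (t -> e)).
[[yold murn] brell] — [yold murn] of type ((t -> e) -> (t -> e)) combines with brell of type (t -> e): type (t -> e).
[ombre [[yold murn] brell]] — [[yold murn] brell] of type (t -> e) combines with ombre of type t: type e.

e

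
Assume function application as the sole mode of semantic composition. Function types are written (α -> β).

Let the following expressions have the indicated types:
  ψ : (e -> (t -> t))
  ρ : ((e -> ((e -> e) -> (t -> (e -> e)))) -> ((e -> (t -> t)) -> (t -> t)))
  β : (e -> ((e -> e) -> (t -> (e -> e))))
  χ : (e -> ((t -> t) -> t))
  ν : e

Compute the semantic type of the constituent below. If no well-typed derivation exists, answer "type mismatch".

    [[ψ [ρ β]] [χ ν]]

[ρ β] — ρ of type ((e -> ((e -> e) -> (t -> (e -> e)))) -> ((e -> (t -> t)) -> (t -> t))) combines with β of type (e -> ((e -> e) -> (t -> (e -> e)))): type ((e -> (t -> t)) -> (t -> t)).
[ψ [ρ β]] — [ρ β] of type ((e -> (t -> t)) -> (t -> t)) combines with ψ of type (e -> (t -> t)): type (t -> t).
[χ ν] — χ of type (e -> ((t -> t) -> t)) combines with ν of type e: type ((t -> t) -> t).
[[ψ [ρ β]] [χ ν]] — [χ ν] of type ((t -> t) -> t) combines with [ψ [ρ β]] of type (t -> t): type t.

t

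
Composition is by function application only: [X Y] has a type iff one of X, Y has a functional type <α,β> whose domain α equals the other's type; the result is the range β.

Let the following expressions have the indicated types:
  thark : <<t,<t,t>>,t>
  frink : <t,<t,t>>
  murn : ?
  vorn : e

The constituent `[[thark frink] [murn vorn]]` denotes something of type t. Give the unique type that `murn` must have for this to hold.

<e,<t,t>>

At [[thark frink] [murn vorn]] (required: t): [thark frink] is t, which is not a function with range t; hence [murn vorn] is the functor — type <t,t>.
At [murn vorn] (required: <t,t>): vorn is e, which is not a function with range <t,t>; hence murn is the functor — type <e,<t,t>>.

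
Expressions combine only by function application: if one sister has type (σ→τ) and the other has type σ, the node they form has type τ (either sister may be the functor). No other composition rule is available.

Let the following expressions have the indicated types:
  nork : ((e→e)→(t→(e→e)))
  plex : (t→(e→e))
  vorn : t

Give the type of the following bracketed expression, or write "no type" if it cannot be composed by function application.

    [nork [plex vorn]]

(t→(e→e))

[plex vorn]: plex is (t→(e→e)), vorn is t; result (e→e).
[nork [plex vorn]]: nork is ((e→e)→(t→(e→e))), [plex vorn] is (e→e); result (t→(e→e)).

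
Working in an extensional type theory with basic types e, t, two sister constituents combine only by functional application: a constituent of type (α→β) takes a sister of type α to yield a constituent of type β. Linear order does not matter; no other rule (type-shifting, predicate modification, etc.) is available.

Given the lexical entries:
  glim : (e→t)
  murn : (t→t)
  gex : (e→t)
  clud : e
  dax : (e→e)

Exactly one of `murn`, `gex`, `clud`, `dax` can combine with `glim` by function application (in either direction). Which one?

clud

murn : (t→t) — no; glim wants e, and murn wants t.
gex : (e→t) — no; glim wants e, and gex wants e.
clud — combines: glim : (e→t) takes clud : e as argument, giving t.
dax : (e→e) — no; glim wants e, and dax wants e.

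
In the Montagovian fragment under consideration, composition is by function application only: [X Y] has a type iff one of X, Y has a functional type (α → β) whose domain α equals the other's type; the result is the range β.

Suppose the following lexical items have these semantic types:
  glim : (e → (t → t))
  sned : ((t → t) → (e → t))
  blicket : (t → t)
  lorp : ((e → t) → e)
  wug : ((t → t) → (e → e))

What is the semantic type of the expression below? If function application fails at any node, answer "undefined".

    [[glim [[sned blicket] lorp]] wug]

(e → e)

At [sned blicket], sned : ((t → t) → (e → t)) takes blicket : (t → t), giving (e → t).
At [[sned blicket] lorp], lorp : ((e → t) → e) takes [sned blicket] : (e → t), giving e.
At [glim [[sned blicket] lorp]], glim : (e → (t → t)) takes [[sned blicket] lorp] : e, giving (t → t).
At [[glim [[sned blicket] lorp]] wug], wug : ((t → t) → (e → e)) takes [glim [[sned blicket] lorp]] : (t → t), giving (e → e).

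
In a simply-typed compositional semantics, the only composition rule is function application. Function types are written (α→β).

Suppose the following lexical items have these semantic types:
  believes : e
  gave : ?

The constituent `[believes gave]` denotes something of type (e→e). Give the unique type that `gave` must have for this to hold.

[believes gave] is required to be (e→e). believes : e cannot yield (e→e) as functor, so gave : (e→(e→e)).

(e→(e→e))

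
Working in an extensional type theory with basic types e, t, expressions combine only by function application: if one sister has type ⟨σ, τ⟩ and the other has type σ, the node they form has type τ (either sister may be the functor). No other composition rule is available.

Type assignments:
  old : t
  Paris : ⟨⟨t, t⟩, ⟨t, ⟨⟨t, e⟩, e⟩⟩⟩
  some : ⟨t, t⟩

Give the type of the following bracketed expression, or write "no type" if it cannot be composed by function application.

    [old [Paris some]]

⟨⟨t, e⟩, e⟩

[Paris some]: ⟨⟨t, t⟩, ⟨t, ⟨⟨t, e⟩, e⟩⟩⟩ applied to ⟨t, t⟩ yields ⟨t, ⟨⟨t, e⟩, e⟩⟩.
[old [Paris some]]: ⟨t, ⟨⟨t, e⟩, e⟩⟩ applied to t yields ⟨⟨t, e⟩, e⟩.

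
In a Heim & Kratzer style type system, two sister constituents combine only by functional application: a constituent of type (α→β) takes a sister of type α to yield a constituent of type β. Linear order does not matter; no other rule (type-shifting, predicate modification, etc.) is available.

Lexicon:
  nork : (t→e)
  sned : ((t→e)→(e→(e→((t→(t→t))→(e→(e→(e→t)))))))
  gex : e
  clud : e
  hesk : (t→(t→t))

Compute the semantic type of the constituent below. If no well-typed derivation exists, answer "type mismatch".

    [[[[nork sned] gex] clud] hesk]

[nork sned] — sned of type ((t→e)→(e→(e→((t→(t→t))→(e→(e→(e→t))))))) combines with nork of type (t→e): type (e→(e→((t→(t→t))→(e→(e→(e→t)))))).
[[nork sned] gex] — [nork sned] of type (e→(e→((t→(t→t))→(e→(e→(e→t)))))) combines with gex of type e: type (e→((t→(t→t))→(e→(e→(e→t))))).
[[[nork sned] gex] clud] — [[nork sned] gex] of type (e→((t→(t→t))→(e→(e→(e→t))))) combines with clud of type e: type ((t→(t→t))→(e→(e→(e→t)))).
[[[[nork sned] gex] clud] hesk] — [[[nork sned] gex] clud] of type ((t→(t→t))→(e→(e→(e→t)))) combines with hesk of type (t→(t→t)): type (e→(e→(e→t))).

(e→(e→(e→t)))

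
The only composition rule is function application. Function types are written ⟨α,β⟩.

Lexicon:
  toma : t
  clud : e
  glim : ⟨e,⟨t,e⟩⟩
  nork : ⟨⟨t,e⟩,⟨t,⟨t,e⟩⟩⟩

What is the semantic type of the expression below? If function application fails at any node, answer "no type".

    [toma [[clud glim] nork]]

[clud glim]: functor glim : ⟨e,⟨t,e⟩⟩, argument clud : e; result ⟨t,e⟩.
[[clud glim] nork]: functor nork : ⟨⟨t,e⟩,⟨t,⟨t,e⟩⟩⟩, argument [clud glim] : ⟨t,e⟩; result ⟨t,⟨t,e⟩⟩.
[toma [[clud glim] nork]]: functor [[clud glim] nork] : ⟨t,⟨t,e⟩⟩, argument toma : t; result ⟨t,e⟩.

⟨t,e⟩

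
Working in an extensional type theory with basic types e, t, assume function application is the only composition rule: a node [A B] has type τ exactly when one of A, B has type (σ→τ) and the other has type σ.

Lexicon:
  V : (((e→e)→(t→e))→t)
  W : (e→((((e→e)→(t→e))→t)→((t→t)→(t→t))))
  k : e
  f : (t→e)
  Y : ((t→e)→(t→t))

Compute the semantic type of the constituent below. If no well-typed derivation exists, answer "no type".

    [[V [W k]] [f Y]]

(t→t)

[W k]: W is (e→((((e→e)→(t→e))→t)→((t→t)→(t→t)))), k is e; result ((((e→e)→(t→e))→t)→((t→t)→(t→t))).
[V [W k]]: [W k] is ((((e→e)→(t→e))→t)→((t→t)→(t→t))), V is (((e→e)→(t→e))→t); result ((t→t)→(t→t)).
[f Y]: Y is ((t→e)→(t→t)), f is (t→e); result (t→t).
[[V [W k]] [f Y]]: [V [W k]] is ((t→t)→(t→t)), [f Y] is (t→t); result (t→t).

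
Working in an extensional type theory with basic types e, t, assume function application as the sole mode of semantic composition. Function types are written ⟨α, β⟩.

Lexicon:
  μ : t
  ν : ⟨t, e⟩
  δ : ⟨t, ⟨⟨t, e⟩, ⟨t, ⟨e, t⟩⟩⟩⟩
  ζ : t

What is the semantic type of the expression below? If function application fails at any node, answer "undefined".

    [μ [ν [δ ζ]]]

At [δ ζ], δ : ⟨t, ⟨⟨t, e⟩, ⟨t, ⟨e, t⟩⟩⟩⟩ takes ζ : t, giving ⟨⟨t, e⟩, ⟨t, ⟨e, t⟩⟩⟩.
At [ν [δ ζ]], [δ ζ] : ⟨⟨t, e⟩, ⟨t, ⟨e, t⟩⟩⟩ takes ν : ⟨t, e⟩, giving ⟨t, ⟨e, t⟩⟩.
At [μ [ν [δ ζ]]], [ν [δ ζ]] : ⟨t, ⟨e, t⟩⟩ takes μ : t, giving ⟨e, t⟩.

⟨e, t⟩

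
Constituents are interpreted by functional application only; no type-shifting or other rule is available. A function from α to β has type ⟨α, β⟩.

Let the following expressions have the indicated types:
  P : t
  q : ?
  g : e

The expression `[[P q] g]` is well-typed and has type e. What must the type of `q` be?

⟨t, ⟨e, e⟩⟩

[[P q] g] is required to be e. g : e cannot yield e as functor, so [P q] : ⟨e, e⟩.
[P q] is required to be ⟨e, e⟩. P : t cannot yield ⟨e, e⟩ as functor, so q : ⟨t, ⟨e, e⟩⟩.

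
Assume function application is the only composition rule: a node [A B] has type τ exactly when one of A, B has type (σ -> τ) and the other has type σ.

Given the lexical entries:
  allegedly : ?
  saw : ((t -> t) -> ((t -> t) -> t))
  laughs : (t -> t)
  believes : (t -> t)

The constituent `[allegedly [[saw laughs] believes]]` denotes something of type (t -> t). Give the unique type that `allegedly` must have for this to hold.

For [allegedly [[saw laughs] believes]] to have type (t -> t) with [[saw laughs] believes] of type t, allegedly must be the function: allegedly : (t -> (t -> t)).

(t -> (t -> t))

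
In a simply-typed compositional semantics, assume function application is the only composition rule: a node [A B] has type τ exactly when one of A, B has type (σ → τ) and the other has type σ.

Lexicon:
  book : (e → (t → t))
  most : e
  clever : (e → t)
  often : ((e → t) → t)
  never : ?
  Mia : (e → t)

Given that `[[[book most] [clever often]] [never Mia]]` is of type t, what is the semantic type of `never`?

For [[[book most] [clever often]] [never Mia]] to have type t with [[book most] [clever often]] of type t, [never Mia] must be the function: [never Mia] : (t → t).
For [never Mia] to have type (t → t) with Mia of type (e → t), never must be the function: never : ((e → t) → (t → t)).

((e → t) → (t → t))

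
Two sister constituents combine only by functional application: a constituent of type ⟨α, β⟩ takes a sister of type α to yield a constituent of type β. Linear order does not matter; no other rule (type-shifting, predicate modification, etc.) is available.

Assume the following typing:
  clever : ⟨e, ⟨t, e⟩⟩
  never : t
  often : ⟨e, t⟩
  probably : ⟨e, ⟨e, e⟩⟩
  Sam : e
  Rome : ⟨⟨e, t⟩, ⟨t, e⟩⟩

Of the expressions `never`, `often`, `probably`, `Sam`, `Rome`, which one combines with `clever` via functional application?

Sam

never : t — no; clever wants e, and never wants nothing (atomic).
often : ⟨e, t⟩ — no; clever wants e, and often wants e.
probably : ⟨e, ⟨e, e⟩⟩ — no; clever wants e, and probably wants e.
Sam — combines: clever : ⟨e, ⟨t, e⟩⟩ takes Sam : e as argument, giving ⟨t, e⟩.
Rome : ⟨⟨e, t⟩, ⟨t, e⟩⟩ — no; clever wants e, and Rome wants ⟨e, t⟩.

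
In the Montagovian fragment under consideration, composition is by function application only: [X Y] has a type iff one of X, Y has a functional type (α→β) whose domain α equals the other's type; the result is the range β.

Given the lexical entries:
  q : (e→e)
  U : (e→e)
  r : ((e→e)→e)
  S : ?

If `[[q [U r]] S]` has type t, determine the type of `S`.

For [[q [U r]] S] to have type t with [q [U r]] of type e, S must be the function: S : (e→t).

(e→t)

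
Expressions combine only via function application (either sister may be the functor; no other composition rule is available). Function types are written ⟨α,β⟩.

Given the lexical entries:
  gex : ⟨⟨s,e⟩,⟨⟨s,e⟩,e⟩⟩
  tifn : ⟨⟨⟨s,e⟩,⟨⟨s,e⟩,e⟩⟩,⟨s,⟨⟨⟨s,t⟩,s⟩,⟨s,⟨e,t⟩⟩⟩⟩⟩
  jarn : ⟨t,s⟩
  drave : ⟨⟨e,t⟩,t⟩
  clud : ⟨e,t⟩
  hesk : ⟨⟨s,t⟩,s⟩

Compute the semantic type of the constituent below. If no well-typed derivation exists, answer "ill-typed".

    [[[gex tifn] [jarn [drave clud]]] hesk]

At [gex tifn], tifn : ⟨⟨⟨s,e⟩,⟨⟨s,e⟩,e⟩⟩,⟨s,⟨⟨⟨s,t⟩,s⟩,⟨s,⟨e,t⟩⟩⟩⟩⟩ takes gex : ⟨⟨s,e⟩,⟨⟨s,e⟩,e⟩⟩, giving ⟨s,⟨⟨⟨s,t⟩,s⟩,⟨s,⟨e,t⟩⟩⟩⟩.
At [drave clud], drave : ⟨⟨e,t⟩,t⟩ takes clud : ⟨e,t⟩, giving t.
At [jarn [drave clud]], jarn : ⟨t,s⟩ takes [drave clud] : t, giving s.
At [[gex tifn] [jarn [drave clud]]], [gex tifn] : ⟨s,⟨⟨⟨s,t⟩,s⟩,⟨s,⟨e,t⟩⟩⟩⟩ takes [jarn [drave clud]] : s, giving ⟨⟨⟨s,t⟩,s⟩,⟨s,⟨e,t⟩⟩⟩.
At [[[gex tifn] [jarn [drave clud]]] hesk], [[gex tifn] [jarn [drave clud]]] : ⟨⟨⟨s,t⟩,s⟩,⟨s,⟨e,t⟩⟩⟩ takes hesk : ⟨⟨s,t⟩,s⟩, giving ⟨s,⟨e,t⟩⟩.

⟨s,⟨e,t⟩⟩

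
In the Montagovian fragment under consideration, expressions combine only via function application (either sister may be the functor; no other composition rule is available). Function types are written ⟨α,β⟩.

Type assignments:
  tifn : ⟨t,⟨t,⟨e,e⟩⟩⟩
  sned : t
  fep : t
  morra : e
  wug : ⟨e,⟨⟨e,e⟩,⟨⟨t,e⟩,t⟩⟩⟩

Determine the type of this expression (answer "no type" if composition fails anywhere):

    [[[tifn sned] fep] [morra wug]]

[tifn sned]: ⟨t,⟨t,⟨e,e⟩⟩⟩ applied to t yields ⟨t,⟨e,e⟩⟩.
[[tifn sned] fep]: ⟨t,⟨e,e⟩⟩ applied to t yields ⟨e,e⟩.
[morra wug]: ⟨e,⟨⟨e,e⟩,⟨⟨t,e⟩,t⟩⟩⟩ applied to e yields ⟨⟨e,e⟩,⟨⟨t,e⟩,t⟩⟩.
[[[tifn sned] fep] [morra wug]]: ⟨⟨e,e⟩,⟨⟨t,e⟩,t⟩⟩ applied to ⟨e,e⟩ yields ⟨⟨t,e⟩,t⟩.

⟨⟨t,e⟩,t⟩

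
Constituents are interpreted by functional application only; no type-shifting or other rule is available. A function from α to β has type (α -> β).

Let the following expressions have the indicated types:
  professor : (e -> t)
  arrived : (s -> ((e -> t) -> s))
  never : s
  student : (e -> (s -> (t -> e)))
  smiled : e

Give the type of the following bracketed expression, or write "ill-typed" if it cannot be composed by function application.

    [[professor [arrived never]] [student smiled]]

(t -> e)

[arrived never] — arrived of type (s -> ((e -> t) -> s)) combines with never of type s: type ((e -> t) -> s).
[professor [arrived never]] — [arrived never] of type ((e -> t) -> s) combines with professor of type (e -> t): type s.
[student smiled] — student of type (e -> (s -> (t -> e))) combines with smiled of type e: type (s -> (t -> e)).
[[professor [arrived never]] [student smiled]] — [student smiled] of type (s -> (t -> e)) combines with [professor [arrived never]] of type s: type (t -> e).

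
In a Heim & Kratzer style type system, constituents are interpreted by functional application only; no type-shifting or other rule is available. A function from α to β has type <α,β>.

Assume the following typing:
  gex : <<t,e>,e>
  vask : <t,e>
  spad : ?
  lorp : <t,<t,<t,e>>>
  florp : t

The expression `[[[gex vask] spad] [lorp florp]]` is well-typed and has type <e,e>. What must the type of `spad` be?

For [[[gex vask] spad] [lorp florp]] to have type <e,e> with [lorp florp] of type <t,<t,e>>, [[gex vask] spad] must be the function: [[gex vask] spad] : <<t,<t,e>>,<e,e>>.
For [[gex vask] spad] to have type <<t,<t,e>>,<e,e>> with [gex vask] of type e, spad must be the function: spad : <e,<<t,<t,e>>,<e,e>>>.

<e,<<t,<t,e>>,<e,e>>>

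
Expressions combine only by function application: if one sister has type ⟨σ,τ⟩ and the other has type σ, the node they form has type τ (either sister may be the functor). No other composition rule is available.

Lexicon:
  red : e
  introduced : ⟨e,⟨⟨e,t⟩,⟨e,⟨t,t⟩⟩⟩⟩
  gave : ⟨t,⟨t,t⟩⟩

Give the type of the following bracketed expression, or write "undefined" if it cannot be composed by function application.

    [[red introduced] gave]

[red introduced]: ⟨e,⟨⟨e,t⟩,⟨e,⟨t,t⟩⟩⟩⟩ applied to e yields ⟨⟨e,t⟩,⟨e,⟨t,t⟩⟩⟩.
At [[red introduced] gave]: neither ⟨⟨e,t⟩,⟨e,⟨t,t⟩⟩⟩ nor ⟨t,⟨t,t⟩⟩ can take the other as argument; the node is ill-typed.

undefined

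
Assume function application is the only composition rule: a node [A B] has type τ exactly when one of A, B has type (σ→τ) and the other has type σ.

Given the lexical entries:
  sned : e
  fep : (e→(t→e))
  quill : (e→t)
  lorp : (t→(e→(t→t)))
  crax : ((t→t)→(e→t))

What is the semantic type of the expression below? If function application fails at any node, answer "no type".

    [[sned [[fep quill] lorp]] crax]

no type

At [fep quill]: neither (e→(t→e)) nor (e→t) can take the other as argument; the node is ill-typed.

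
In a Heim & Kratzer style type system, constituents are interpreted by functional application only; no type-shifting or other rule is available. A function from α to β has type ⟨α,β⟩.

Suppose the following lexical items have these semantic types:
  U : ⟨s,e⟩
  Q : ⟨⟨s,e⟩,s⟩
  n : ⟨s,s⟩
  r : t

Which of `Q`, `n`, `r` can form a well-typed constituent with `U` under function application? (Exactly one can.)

Q

Q — combines: Q : ⟨⟨s,e⟩,s⟩ takes U : ⟨s,e⟩ as argument, giving s.
n : ⟨s,s⟩ — does not combine with U.
r : t — does not combine with U.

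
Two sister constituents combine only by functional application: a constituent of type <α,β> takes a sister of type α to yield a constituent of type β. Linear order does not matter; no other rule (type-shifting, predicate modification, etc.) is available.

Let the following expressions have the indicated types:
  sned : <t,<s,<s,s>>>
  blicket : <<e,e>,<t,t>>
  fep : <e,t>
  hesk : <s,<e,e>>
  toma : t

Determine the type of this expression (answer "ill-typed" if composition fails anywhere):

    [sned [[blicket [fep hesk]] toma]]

ill-typed

At [fep hesk]: neither <e,t> nor <s,<e,e>> can take the other as argument; the node is ill-typed.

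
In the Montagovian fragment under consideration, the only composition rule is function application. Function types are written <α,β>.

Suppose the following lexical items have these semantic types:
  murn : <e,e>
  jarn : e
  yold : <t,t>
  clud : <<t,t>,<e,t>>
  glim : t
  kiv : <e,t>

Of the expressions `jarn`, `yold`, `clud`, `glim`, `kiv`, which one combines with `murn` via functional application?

jarn

jarn — combines: murn : <e,e> takes jarn : e as argument, giving e.
yold : <t,t> — murn needs e; yold needs t; neither fits.
clud : <<t,t>,<e,t>> — murn needs e; clud needs <t,t>; neither fits.
glim : t — murn needs e; glim needs nothing (atomic); neither fits.
kiv : <e,t> — murn needs e; kiv needs e; neither fits.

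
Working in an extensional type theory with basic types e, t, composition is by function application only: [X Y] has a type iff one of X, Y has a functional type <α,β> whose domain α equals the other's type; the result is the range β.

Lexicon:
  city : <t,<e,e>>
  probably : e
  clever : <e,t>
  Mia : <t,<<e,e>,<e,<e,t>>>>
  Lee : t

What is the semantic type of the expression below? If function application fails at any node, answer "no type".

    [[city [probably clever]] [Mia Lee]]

<e,<e,t>>

[probably clever]: functor clever : <e,t>, argument probably : e; result t.
[city [probably clever]]: functor city : <t,<e,e>>, argument [probably clever] : t; result <e,e>.
[Mia Lee]: functor Mia : <t,<<e,e>,<e,<e,t>>>>, argument Lee : t; result <<e,e>,<e,<e,t>>>.
[[city [probably clever]] [Mia Lee]]: functor [Mia Lee] : <<e,e>,<e,<e,t>>>, argument [city [probably clever]] : <e,e>; result <e,<e,t>>.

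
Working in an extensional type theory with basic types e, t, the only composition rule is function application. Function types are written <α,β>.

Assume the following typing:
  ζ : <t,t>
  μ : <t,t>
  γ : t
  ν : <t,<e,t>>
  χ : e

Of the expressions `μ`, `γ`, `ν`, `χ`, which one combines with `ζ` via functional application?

μ : <t,t> — no; ζ wants t, and μ wants t.
γ — combines: ζ : <t,t> takes γ : t as argument, giving t.
ν : <t,<e,t>> — no; ζ wants t, and ν wants t.
χ : e — no; ζ wants t, and χ wants nothing (atomic).

γ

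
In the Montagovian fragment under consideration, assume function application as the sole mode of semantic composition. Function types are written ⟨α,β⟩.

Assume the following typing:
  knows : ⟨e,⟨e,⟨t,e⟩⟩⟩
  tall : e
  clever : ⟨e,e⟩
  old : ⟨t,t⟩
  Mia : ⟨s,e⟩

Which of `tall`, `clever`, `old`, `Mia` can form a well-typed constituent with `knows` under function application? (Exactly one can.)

tall — combines: knows : ⟨e,⟨e,⟨t,e⟩⟩⟩ takes tall : e as argument, giving ⟨e,⟨t,e⟩⟩.
clever : ⟨e,e⟩ — neither side's domain matches the other.
old : ⟨t,t⟩ — neither side's domain matches the other.
Mia : ⟨s,e⟩ — neither side's domain matches the other.

tall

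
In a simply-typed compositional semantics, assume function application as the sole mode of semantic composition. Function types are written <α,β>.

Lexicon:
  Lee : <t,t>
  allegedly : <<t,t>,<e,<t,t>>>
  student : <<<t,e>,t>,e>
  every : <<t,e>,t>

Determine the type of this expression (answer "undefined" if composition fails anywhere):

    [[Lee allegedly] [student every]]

[Lee allegedly]: <<t,t>,<e,<t,t>>> applied to <t,t> yields <e,<t,t>>.
[student every]: <<<t,e>,t>,e> applied to <<t,e>,t> yields e.
[[Lee allegedly] [student every]]: <e,<t,t>> applied to e yields <t,t>.

<t,t>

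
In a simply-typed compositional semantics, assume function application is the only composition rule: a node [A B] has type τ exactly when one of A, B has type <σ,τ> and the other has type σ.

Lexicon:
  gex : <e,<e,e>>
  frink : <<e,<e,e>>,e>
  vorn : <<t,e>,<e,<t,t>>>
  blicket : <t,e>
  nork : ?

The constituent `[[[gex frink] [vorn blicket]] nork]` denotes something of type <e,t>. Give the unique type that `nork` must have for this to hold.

<<t,t>,<e,t>>

[[[gex frink] [vorn blicket]] nork] must have type <e,t>. The sister [[gex frink] [vorn blicket]] has type <t,t>; that is not a function onto <e,t>, so nork must be the functor, of type <<t,t>,<e,t>>.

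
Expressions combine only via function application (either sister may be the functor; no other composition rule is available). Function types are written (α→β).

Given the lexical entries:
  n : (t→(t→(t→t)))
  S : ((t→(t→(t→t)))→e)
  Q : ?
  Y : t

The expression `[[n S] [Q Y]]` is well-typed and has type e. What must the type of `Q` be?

(t→(e→e))

At [[n S] [Q Y]] (required: e): [n S] is e, which is not a function with range e; hence [Q Y] is the functor — type (e→e).
At [Q Y] (required: (e→e)): Y is t, which is not a function with range (e→e); hence Q is the functor — type (t→(e→e)).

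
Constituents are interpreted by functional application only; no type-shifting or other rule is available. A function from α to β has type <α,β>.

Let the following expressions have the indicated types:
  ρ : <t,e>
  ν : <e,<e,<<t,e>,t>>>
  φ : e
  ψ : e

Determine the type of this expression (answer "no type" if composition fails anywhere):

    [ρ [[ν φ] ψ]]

[ν φ]: functor ν : <e,<e,<<t,e>,t>>>, argument φ : e; result <e,<<t,e>,t>>.
[[ν φ] ψ]: functor [ν φ] : <e,<<t,e>,t>>, argument ψ : e; result <<t,e>,t>.
[ρ [[ν φ] ψ]]: functor [[ν φ] ψ] : <<t,e>,t>, argument ρ : <t,e>; result t.

t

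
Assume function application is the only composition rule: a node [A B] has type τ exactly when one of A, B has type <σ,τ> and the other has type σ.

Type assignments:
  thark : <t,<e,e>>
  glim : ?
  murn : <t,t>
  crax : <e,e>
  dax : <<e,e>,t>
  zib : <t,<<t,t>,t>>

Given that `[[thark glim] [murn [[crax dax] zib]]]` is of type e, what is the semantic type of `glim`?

[[thark glim] [murn [[crax dax] zib]]] is required to be e. [murn [[crax dax] zib]] : t cannot yield e as functor, so [thark glim] : <t,e>.
[thark glim] is required to be <t,e>. thark : <t,<e,e>> cannot yield <t,e> as functor, so glim : <<t,<e,e>>,<t,e>>.

<<t,<e,e>>,<t,e>>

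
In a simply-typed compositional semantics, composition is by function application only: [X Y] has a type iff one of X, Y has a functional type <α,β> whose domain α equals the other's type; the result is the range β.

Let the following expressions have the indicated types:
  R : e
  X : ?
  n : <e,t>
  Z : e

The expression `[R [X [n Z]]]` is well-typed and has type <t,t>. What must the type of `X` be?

<t,<e,<t,t>>>

For [R [X [n Z]]] to have type <t,t> with R of type e, [X [n Z]] must be the function: [X [n Z]] : <e,<t,t>>.
For [X [n Z]] to have type <e,<t,t>> with [n Z] of type t, X must be the function: X : <t,<e,<t,t>>>.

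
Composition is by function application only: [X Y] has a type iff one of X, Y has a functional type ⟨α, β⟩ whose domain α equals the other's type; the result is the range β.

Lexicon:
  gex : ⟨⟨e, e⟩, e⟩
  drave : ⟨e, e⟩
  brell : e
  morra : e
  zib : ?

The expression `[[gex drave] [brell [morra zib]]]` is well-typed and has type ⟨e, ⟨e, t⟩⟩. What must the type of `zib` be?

⟨e, ⟨e, ⟨e, ⟨e, ⟨e, t⟩⟩⟩⟩⟩

[[gex drave] [brell [morra zib]]] must have type ⟨e, ⟨e, t⟩⟩. The sister [gex drave] has type e; that is not a function onto ⟨e, ⟨e, t⟩⟩, so [brell [morra zib]] must be the functor, of type ⟨e, ⟨e, ⟨e, t⟩⟩⟩.
[brell [morra zib]] must have type ⟨e, ⟨e, ⟨e, t⟩⟩⟩. The sister brell has type e; that is not a function onto ⟨e, ⟨e, ⟨e, t⟩⟩⟩, so [morra zib] must be the functor, of type ⟨e, ⟨e, ⟨e, ⟨e, t⟩⟩⟩⟩.
[morra zib] must have type ⟨e, ⟨e, ⟨e, ⟨e, t⟩⟩⟩⟩. The sister morra has type e; that is not a function onto ⟨e, ⟨e, ⟨e, ⟨e, t⟩⟩⟩⟩, so zib must be the functor, of type ⟨e, ⟨e, ⟨e, ⟨e, ⟨e, t⟩⟩⟩⟩⟩.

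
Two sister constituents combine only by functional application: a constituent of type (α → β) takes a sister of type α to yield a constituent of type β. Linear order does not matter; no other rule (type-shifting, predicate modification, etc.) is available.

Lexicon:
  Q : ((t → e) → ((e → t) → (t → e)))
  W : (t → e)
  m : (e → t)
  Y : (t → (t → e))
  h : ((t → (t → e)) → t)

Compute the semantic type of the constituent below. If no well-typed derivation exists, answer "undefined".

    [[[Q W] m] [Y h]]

e

[Q W]: functor Q : ((t → e) → ((e → t) → (t → e))), argument W : (t → e); result ((e → t) → (t → e)).
[[Q W] m]: functor [Q W] : ((e → t) → (t → e)), argument m : (e → t); result (t → e).
[Y h]: functor h : ((t → (t → e)) → t), argument Y : (t → (t → e)); result t.
[[[Q W] m] [Y h]]: functor [[Q W] m] : (t → e), argument [Y h] : t; result e.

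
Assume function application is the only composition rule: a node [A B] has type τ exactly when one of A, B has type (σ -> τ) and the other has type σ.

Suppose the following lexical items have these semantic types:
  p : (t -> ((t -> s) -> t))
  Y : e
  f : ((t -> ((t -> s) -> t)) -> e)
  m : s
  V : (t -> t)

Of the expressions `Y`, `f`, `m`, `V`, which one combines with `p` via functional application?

f

Y : e — p needs t; Y needs nothing (atomic); neither fits.
f — combines: f : ((t -> ((t -> s) -> t)) -> e) takes p : (t -> ((t -> s) -> t)) as argument, giving e.
m : s — p needs t; m needs nothing (atomic); neither fits.
V : (t -> t) — p needs t; V needs t; neither fits.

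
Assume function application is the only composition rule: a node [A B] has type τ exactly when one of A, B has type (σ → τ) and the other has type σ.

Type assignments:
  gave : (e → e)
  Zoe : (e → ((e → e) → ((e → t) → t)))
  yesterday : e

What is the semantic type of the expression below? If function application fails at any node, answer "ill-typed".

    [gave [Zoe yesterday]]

[Zoe yesterday]: Zoe is (e → ((e → e) → ((e → t) → t))), yesterday is e; result ((e → e) → ((e → t) → t)).
[gave [Zoe yesterday]]: [Zoe yesterday] is ((e → e) → ((e → t) → t)), gave is (e → e); result ((e → t) → t).

((e → t) → t)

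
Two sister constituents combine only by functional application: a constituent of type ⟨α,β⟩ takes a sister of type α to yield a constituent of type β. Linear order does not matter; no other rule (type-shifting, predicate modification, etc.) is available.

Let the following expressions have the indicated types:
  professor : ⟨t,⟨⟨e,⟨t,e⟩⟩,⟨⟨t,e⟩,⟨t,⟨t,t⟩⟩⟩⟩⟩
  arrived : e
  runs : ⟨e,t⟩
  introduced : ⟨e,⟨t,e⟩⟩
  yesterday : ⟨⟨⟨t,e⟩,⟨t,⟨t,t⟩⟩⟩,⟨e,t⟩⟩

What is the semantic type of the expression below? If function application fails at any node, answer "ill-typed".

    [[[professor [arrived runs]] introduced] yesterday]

⟨e,t⟩

[arrived runs]: functor runs : ⟨e,t⟩, argument arrived : e; result t.
[professor [arrived runs]]: functor professor : ⟨t,⟨⟨e,⟨t,e⟩⟩,⟨⟨t,e⟩,⟨t,⟨t,t⟩⟩⟩⟩⟩, argument [arrived runs] : t; result ⟨⟨e,⟨t,e⟩⟩,⟨⟨t,e⟩,⟨t,⟨t,t⟩⟩⟩⟩.
[[professor [arrived runs]] introduced]: functor [professor [arrived runs]] : ⟨⟨e,⟨t,e⟩⟩,⟨⟨t,e⟩,⟨t,⟨t,t⟩⟩⟩⟩, argument introduced : ⟨e,⟨t,e⟩⟩; result ⟨⟨t,e⟩,⟨t,⟨t,t⟩⟩⟩.
[[[professor [arrived runs]] introduced] yesterday]: functor yesterday : ⟨⟨⟨t,e⟩,⟨t,⟨t,t⟩⟩⟩,⟨e,t⟩⟩, argument [[professor [arrived runs]] introduced] : ⟨⟨t,e⟩,⟨t,⟨t,t⟩⟩⟩; result ⟨e,t⟩.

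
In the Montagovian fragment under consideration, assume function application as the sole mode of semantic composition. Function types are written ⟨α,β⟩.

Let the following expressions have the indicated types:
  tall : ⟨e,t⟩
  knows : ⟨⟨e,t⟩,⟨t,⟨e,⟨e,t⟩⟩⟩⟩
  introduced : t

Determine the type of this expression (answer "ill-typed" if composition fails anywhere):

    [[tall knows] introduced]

[tall knows]: knows is ⟨⟨e,t⟩,⟨t,⟨e,⟨e,t⟩⟩⟩⟩, tall is ⟨e,t⟩; result ⟨t,⟨e,⟨e,t⟩⟩⟩.
[[tall knows] introduced]: [tall knows] is ⟨t,⟨e,⟨e,t⟩⟩⟩, introduced is t; result ⟨e,⟨e,t⟩⟩.

⟨e,⟨e,t⟩⟩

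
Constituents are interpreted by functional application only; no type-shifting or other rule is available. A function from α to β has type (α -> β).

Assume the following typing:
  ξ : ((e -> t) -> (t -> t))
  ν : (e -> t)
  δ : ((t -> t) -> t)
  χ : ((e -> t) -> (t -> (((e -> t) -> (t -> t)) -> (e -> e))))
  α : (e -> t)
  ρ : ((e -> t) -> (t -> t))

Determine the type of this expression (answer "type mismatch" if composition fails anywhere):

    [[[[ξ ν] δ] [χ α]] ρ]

[ξ ν]: ((e -> t) -> (t -> t)) applied to (e -> t) yields (t -> t).
[[ξ ν] δ]: ((t -> t) -> t) applied to (t -> t) yields t.
[χ α]: ((e -> t) -> (t -> (((e -> t) -> (t -> t)) -> (e -> e)))) applied to (e -> t) yields (t -> (((e -> t) -> (t -> t)) -> (e -> e))).
[[[ξ ν] δ] [χ α]]: (t -> (((e -> t) -> (t -> t)) -> (e -> e))) applied to t yields (((e -> t) -> (t -> t)) -> (e -> e)).
[[[[ξ ν] δ] [χ α]] ρ]: (((e -> t) -> (t -> t)) -> (e -> e)) applied to ((e -> t) -> (t -> t)) yields (e -> e).

(e -> e)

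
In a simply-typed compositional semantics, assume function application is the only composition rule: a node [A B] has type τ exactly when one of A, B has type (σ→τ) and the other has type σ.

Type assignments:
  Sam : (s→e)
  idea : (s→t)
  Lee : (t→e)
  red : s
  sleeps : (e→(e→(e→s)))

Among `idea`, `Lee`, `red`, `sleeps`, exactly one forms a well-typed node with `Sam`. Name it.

red

idea : (s→t) — neither side's domain matches the other.
Lee : (t→e) — neither side's domain matches the other.
red — combines: Sam : (s→e) takes red : s as argument, giving e.
sleeps : (e→(e→(e→s))) — neither side's domain matches the other.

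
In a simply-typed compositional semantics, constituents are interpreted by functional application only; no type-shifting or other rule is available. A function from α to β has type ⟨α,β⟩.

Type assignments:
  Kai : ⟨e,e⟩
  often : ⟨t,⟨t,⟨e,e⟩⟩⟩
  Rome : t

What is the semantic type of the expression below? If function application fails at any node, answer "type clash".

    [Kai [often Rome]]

type clash

[often Rome]: often is ⟨t,⟨t,⟨e,e⟩⟩⟩, Rome is t; result ⟨t,⟨e,e⟩⟩.
[Kai [often Rome]]: ⟨e,e⟩ and ⟨t,⟨e,e⟩⟩ cannot combine by function application — type clash.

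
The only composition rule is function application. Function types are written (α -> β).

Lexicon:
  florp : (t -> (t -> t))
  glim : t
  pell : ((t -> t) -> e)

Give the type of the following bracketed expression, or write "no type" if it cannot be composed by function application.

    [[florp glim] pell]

e

[florp glim]: (t -> (t -> t)) applied to t yields (t -> t).
[[florp glim] pell]: ((t -> t) -> e) applied to (t -> t) yields e.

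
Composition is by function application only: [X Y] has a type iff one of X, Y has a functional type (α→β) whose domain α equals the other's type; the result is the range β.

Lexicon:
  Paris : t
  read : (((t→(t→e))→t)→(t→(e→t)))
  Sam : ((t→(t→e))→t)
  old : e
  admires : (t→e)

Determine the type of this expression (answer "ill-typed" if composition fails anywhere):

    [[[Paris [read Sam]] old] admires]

e

[read Sam]: functor read : (((t→(t→e))→t)→(t→(e→t))), argument Sam : ((t→(t→e))→t); result (t→(e→t)).
[Paris [read Sam]]: functor [read Sam] : (t→(e→t)), argument Paris : t; result (e→t).
[[Paris [read Sam]] old]: functor [Paris [read Sam]] : (e→t), argument old : e; result t.
[[[Paris [read Sam]] old] admires]: functor admires : (t→e), argument [[Paris [read Sam]] old] : t; result e.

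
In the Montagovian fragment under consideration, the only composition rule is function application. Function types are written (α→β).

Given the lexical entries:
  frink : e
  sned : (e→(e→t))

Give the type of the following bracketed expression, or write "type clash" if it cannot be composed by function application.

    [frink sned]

[frink sned]: functor sned : (e→(e→t)), argument frink : e; result (e→t).

(e→t)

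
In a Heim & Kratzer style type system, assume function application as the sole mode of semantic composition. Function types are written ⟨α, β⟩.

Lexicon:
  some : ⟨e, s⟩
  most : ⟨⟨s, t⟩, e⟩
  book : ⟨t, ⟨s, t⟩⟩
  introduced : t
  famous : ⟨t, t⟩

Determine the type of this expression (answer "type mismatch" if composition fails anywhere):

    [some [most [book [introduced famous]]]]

[introduced famous]: functor famous : ⟨t, t⟩, argument introduced : t; result t.
[book [introduced famous]]: functor book : ⟨t, ⟨s, t⟩⟩, argument [introduced famous] : t; result ⟨s, t⟩.
[most [book [introduced famous]]]: functor most : ⟨⟨s, t⟩, e⟩, argument [book [introduced famous]] : ⟨s, t⟩; result e.
[some [most [book [introduced famous]]]]: functor some : ⟨e, s⟩, argument [most [book [introduced famous]]] : e; result s.

s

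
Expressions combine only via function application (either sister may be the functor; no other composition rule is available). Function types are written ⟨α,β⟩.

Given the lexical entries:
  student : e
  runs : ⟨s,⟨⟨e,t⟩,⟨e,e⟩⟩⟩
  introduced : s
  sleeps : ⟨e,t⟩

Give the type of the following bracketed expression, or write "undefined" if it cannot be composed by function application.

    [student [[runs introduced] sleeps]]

e

[runs introduced]: functor runs : ⟨s,⟨⟨e,t⟩,⟨e,e⟩⟩⟩, argument introduced : s; result ⟨⟨e,t⟩,⟨e,e⟩⟩.
[[runs introduced] sleeps]: functor [runs introduced] : ⟨⟨e,t⟩,⟨e,e⟩⟩, argument sleeps : ⟨e,t⟩; result ⟨e,e⟩.
[student [[runs introduced] sleeps]]: functor [[runs introduced] sleeps] : ⟨e,e⟩, argument student : e; result e.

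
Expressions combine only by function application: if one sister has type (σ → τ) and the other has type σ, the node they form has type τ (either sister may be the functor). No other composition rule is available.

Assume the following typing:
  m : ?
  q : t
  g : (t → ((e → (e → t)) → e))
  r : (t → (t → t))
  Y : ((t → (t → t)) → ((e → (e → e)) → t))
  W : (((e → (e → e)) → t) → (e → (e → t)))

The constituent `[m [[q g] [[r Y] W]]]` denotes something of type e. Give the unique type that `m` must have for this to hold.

For [m [[q g] [[r Y] W]]] to have type e with [[q g] [[r Y] W]] of type e, m must be the function: m : (e → e).

(e → e)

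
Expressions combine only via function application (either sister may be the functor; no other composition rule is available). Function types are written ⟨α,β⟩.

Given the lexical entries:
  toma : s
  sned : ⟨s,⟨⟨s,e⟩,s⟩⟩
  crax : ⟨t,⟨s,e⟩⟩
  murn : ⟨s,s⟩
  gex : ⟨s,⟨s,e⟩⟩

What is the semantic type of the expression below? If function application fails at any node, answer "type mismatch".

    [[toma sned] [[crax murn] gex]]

type mismatch

[toma sned]: sned is ⟨s,⟨⟨s,e⟩,s⟩⟩, toma is s; result ⟨⟨s,e⟩,s⟩.
[crax murn]: ⟨t,⟨s,e⟩⟩ and ⟨s,s⟩ cannot combine by function application — type clash.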